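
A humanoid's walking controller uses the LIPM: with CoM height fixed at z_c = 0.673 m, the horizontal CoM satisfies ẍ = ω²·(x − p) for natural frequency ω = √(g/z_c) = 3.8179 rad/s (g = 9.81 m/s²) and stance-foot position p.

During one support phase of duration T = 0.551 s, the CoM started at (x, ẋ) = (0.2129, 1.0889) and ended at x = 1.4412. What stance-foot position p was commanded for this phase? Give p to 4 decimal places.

ωT = 3.8179·0.551 = 2.103663; cosh(ωT) = 4.159073, sinh(ωT) = 4.037064
x(T) = p + (x₀−p)·cosh(ωT) + (ẋ₀/ω)·sinh(ωT) ⇒ p·(1 − cosh) = x(T) − x₀·cosh − (ẋ₀/ω)·sinh
numerator   = 1.4412 − (0.2129)·4.159073 − (1.0889/3.8179)·4.037064 = -0.595674
denominator = 1 − 4.159073 = -3.159073
p = -0.595674 / -3.159073 = 0.1886

p = 0.1886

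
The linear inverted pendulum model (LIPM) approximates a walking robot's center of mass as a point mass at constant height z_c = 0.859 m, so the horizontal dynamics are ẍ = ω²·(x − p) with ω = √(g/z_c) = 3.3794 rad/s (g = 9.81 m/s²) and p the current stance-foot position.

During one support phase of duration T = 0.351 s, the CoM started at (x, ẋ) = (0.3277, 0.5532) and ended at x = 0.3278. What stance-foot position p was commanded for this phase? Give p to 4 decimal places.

p = 0.6352

ωT = 3.3794·0.351 = 1.186169; cosh(ωT) = 1.789951, sinh(ωT) = 1.484562
x(T) = p + (x₀−p)·cosh(ωT) + (ẋ₀/ω)·sinh(ωT) ⇒ p·(1 − cosh) = x(T) − x₀·cosh − (ẋ₀/ω)·sinh
numerator   = 0.3278 − (0.3277)·1.789951 − (0.5532/3.3794)·1.484562 = -0.501787
denominator = 1 − 1.789951 = -0.789951
p = -0.501787 / -0.789951 = 0.6352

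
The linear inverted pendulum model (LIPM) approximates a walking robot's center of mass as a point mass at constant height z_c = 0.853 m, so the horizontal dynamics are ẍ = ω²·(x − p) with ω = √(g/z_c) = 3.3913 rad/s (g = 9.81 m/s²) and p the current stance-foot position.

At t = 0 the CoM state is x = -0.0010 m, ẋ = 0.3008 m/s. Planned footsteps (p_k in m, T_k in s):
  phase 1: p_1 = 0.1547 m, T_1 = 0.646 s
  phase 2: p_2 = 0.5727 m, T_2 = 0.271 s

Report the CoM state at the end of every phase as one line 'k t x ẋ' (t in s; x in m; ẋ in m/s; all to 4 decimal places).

phase 1: p=0.1547, T=0.646, ωT=2.190780, cosh=4.527007, sinh=4.415177; start (x,ẋ)=(-0.001000, 0.300800) → end (x,ẋ)=(-0.158540, -0.969602)
phase 2: p=0.5727, T=0.271, ωT=0.919042, cosh=1.452895, sinh=1.053994; start (x,ẋ)=(-0.158540, -0.969602) → end (x,ẋ)=(-0.791060, -4.022479)

1 0.6460 -0.1585 -0.9696
2 0.9170 -0.7911 -4.0225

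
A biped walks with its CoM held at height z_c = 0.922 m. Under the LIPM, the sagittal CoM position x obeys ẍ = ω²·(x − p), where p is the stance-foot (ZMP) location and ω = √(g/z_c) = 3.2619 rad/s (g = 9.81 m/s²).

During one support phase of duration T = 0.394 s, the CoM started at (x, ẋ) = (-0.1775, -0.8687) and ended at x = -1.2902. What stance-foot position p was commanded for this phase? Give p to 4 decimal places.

p = 0.5288

ωT = 3.2619·0.394 = 1.285189; cosh(ωT) = 1.945974, sinh(ωT) = 1.669376
x(T) = p + (x₀−p)·cosh(ωT) + (ẋ₀/ω)·sinh(ωT) ⇒ p·(1 − cosh) = x(T) − x₀·cosh − (ẋ₀/ω)·sinh
numerator   = -1.2902 − (-0.1775)·1.945974 − (-0.8687/3.2619)·1.669376 = -0.500206
denominator = 1 − 1.945974 = -0.945974
p = -0.500206 / -0.945974 = 0.5288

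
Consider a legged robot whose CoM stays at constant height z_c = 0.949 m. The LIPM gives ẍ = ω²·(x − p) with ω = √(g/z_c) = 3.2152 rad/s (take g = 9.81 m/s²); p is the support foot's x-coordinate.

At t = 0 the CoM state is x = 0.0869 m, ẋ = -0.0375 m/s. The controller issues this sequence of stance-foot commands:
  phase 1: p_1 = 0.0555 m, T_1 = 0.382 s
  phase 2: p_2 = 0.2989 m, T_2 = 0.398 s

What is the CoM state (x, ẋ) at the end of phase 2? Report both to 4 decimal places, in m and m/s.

phase 1: p=0.0555, T=0.382, ωT=1.228206, cosh=1.853958, sinh=1.561141; start (x,ẋ)=(0.086900, -0.037500) → end (x,ẋ)=(0.095506, 0.088085)
phase 2: p=0.2989, T=0.398, ωT=1.279650, cosh=1.936757, sinh=1.658622; start (x,ẋ)=(0.095506, 0.088085) → end (x,ẋ)=(-0.049584, -0.914060)

x = -0.0496, ẋ = -0.9141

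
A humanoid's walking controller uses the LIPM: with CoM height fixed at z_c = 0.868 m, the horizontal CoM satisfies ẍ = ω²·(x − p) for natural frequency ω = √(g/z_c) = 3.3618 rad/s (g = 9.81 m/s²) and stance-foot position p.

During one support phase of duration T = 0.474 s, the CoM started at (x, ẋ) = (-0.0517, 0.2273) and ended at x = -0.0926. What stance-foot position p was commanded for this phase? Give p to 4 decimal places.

p = 0.0766

ωT = 3.3618·0.474 = 1.593493; cosh(ωT) = 2.562062, sinh(ωT) = 2.358847
x(T) = p + (x₀−p)·cosh(ωT) + (ẋ₀/ω)·sinh(ωT) ⇒ p·(1 − cosh) = x(T) − x₀·cosh − (ẋ₀/ω)·sinh
numerator   = -0.0926 − (-0.0517)·2.562062 − (0.2273/3.3618)·2.358847 = -0.119629
denominator = 1 − 2.562062 = -1.562062
p = -0.119629 / -1.562062 = 0.0766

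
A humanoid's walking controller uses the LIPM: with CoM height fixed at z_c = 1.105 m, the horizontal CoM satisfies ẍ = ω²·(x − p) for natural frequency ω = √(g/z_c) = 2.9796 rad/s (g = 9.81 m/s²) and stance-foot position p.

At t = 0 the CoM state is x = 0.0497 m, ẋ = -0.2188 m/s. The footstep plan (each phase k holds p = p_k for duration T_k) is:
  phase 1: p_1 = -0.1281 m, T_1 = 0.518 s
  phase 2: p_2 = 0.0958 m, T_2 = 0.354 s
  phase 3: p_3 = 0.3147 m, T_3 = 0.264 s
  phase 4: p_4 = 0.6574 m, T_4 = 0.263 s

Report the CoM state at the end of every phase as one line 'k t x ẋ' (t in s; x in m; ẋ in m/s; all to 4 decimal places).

phase 1: p=-0.1281, T=0.518, ωT=1.543433, cosh=2.447138, sinh=2.233492; start (x,ẋ)=(0.049700, -0.218800) → end (x,ẋ)=(0.142990, 0.647810)
phase 2: p=0.0958, T=0.354, ωT=1.054778, cosh=1.609804, sinh=1.261535; start (x,ẋ)=(0.142990, 0.647810) → end (x,ẋ)=(0.446043, 1.220227)
phase 3: p=0.3147, T=0.264, ωT=0.786614, cosh=1.325667, sinh=0.870283; start (x,ẋ)=(0.446043, 1.220227) → end (x,ẋ)=(0.845221, 1.958199)
phase 4: p=0.6574, T=0.263, ωT=0.783635, cosh=1.323079, sinh=0.866337; start (x,ẋ)=(0.845221, 1.958199) → end (x,ẋ)=(1.475261, 3.075684)

1 0.5180 0.1430 0.6478
2 0.8720 0.4460 1.2202
3 1.1360 0.8452 1.9582
4 1.3990 1.4753 3.0757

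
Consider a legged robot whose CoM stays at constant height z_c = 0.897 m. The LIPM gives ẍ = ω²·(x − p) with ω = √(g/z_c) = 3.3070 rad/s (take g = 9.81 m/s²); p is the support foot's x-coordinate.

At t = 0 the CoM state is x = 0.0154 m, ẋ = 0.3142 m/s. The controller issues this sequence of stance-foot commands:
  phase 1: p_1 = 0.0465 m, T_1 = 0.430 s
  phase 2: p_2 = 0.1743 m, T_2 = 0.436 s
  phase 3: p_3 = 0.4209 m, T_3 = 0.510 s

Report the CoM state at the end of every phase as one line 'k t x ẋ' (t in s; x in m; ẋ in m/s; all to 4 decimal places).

1 0.4300 0.1638 0.4884
2 0.8660 0.4455 1.0207
3 1.3760 1.2946 3.0634

phase 1: p=0.0465, T=0.430, ωT=1.422010, cosh=2.193337, sinh=1.952108; start (x,ẋ)=(0.015400, 0.314200) → end (x,ẋ)=(0.163758, 0.488377)
phase 2: p=0.1743, T=0.436, ωT=1.441852, cosh=2.232505, sinh=1.996015; start (x,ẋ)=(0.163758, 0.488377) → end (x,ẋ)=(0.445536, 1.020718)
phase 3: p=0.4209, T=0.510, ωT=1.686570, cosh=2.793039, sinh=2.607885; start (x,ẋ)=(0.445536, 1.020718) → end (x,ẋ)=(1.294643, 3.063373)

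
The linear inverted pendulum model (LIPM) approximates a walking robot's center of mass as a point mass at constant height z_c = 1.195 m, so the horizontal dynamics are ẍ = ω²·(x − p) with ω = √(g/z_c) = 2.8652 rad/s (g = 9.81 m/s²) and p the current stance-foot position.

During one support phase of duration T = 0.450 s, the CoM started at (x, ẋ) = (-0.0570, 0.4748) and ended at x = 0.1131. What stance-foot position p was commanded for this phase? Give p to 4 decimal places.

p = 0.0562

ωT = 2.8652·0.450 = 1.289340; cosh(ωT) = 1.952921, sinh(ωT) = 1.677469
x(T) = p + (x₀−p)·cosh(ωT) + (ẋ₀/ω)·sinh(ωT) ⇒ p·(1 − cosh) = x(T) − x₀·cosh − (ẋ₀/ω)·sinh
numerator   = 0.1131 − (-0.0570)·1.952921 − (0.4748/2.8652)·1.677469 = -0.053561
denominator = 1 − 1.952921 = -0.952921
p = -0.053561 / -0.952921 = 0.0562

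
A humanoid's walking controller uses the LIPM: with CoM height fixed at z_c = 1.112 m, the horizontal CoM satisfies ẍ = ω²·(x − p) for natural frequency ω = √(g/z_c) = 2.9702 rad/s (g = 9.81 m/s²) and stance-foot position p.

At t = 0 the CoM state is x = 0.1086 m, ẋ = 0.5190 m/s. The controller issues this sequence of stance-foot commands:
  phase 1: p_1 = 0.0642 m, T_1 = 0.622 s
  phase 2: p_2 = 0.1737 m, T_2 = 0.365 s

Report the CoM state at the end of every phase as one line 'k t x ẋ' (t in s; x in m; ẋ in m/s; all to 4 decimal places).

1 0.6220 0.7490 2.0950
2 0.9870 2.0450 5.6889

phase 1: p=0.0642, T=0.622, ωT=1.847464, cosh=3.250675, sinh=3.093039; start (x,ẋ)=(0.108600, 0.519000) → end (x,ẋ)=(0.748994, 2.095001)
phase 2: p=0.1737, T=0.365, ωT=1.084123, cosh=1.647522, sinh=1.309324; start (x,ẋ)=(0.748994, 2.095001) → end (x,ẋ)=(2.045028, 5.688852)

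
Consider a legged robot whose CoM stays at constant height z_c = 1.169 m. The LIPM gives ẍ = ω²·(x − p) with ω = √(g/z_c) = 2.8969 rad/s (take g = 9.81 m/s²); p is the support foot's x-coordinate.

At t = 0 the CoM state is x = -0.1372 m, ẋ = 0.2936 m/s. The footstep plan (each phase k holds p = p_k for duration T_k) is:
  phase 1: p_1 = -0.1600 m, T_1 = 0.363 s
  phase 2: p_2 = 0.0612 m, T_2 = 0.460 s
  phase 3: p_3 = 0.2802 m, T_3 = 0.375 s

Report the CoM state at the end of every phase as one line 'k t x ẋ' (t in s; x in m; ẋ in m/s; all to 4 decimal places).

1 0.3630 0.0039 0.5544
2 0.8230 0.2826 0.8315
3 1.1980 0.6611 1.3816

phase 1: p=-0.1600, T=0.363, ωT=1.051575, cosh=1.605771, sinh=1.256384; start (x,ẋ)=(-0.137200, 0.293600) → end (x,ẋ)=(0.003946, 0.554438)
phase 2: p=0.0612, T=0.460, ωT=1.332574, cosh=2.027293, sinh=1.763495; start (x,ẋ)=(0.003946, 0.554438) → end (x,ẋ)=(0.282644, 0.831514)
phase 3: p=0.2802, T=0.375, ωT=1.086337, cosh=1.650425, sinh=1.312975; start (x,ẋ)=(0.282644, 0.831514) → end (x,ẋ)=(0.661105, 1.381649)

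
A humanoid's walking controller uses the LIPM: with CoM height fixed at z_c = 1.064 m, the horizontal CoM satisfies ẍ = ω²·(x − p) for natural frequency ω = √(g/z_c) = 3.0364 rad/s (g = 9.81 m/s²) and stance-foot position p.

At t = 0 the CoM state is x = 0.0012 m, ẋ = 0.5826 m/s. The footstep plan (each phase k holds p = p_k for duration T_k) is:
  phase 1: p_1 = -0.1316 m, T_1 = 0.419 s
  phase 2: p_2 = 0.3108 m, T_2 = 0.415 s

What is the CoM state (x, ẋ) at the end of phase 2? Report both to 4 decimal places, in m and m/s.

phase 1: p=-0.1316, T=0.419, ωT=1.272252, cosh=1.924540, sinh=1.644340; start (x,ẋ)=(0.001200, 0.582600) → end (x,ẋ)=(0.439482, 1.784290)
phase 2: p=0.3108, T=0.415, ωT=1.260106, cosh=1.904710, sinh=1.621086; start (x,ẋ)=(0.439482, 1.784290) → end (x,ẋ)=(1.508505, 4.031959)

x = 1.5085, ẋ = 4.0320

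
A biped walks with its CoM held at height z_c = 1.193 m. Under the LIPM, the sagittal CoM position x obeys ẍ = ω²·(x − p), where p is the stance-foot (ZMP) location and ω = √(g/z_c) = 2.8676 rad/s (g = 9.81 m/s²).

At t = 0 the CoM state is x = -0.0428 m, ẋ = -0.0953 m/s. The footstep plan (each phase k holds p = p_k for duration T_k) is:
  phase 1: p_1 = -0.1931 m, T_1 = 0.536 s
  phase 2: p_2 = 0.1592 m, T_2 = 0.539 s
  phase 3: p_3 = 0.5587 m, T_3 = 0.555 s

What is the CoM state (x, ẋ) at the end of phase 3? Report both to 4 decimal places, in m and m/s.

phase 1: p=-0.1931, T=0.536, ωT=1.537034, cosh=2.432896, sinh=2.217878; start (x,ẋ)=(-0.042800, -0.095300) → end (x,ẋ)=(0.098857, 0.724051)
phase 2: p=0.1592, T=0.539, ωT=1.545636, cosh=2.452066, sinh=2.238890; start (x,ẋ)=(0.098857, 0.724051) → end (x,ẋ)=(0.576540, 1.388002)
phase 3: p=0.5587, T=0.555, ωT=1.591518, cosh=2.557407, sinh=2.353791; start (x,ẋ)=(0.576540, 1.388002) → end (x,ẋ)=(1.743628, 3.670102)

x = 1.7436, ẋ = 3.6701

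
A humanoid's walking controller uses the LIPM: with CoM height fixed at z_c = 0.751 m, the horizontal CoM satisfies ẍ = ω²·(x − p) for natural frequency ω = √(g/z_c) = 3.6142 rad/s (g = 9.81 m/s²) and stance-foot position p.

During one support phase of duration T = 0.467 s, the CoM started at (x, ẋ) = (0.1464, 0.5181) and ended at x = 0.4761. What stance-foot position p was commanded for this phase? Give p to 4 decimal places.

p = 0.1713

ωT = 3.6142·0.467 = 1.687831; cosh(ωT) = 2.796330, sinh(ωT) = 2.611410
x(T) = p + (x₀−p)·cosh(ωT) + (ẋ₀/ω)·sinh(ωT) ⇒ p·(1 − cosh) = x(T) − x₀·cosh − (ẋ₀/ω)·sinh
numerator   = 0.4761 − (0.1464)·2.796330 − (0.5181/3.6142)·2.611410 = -0.307632
denominator = 1 − 2.796330 = -1.796330
p = -0.307632 / -1.796330 = 0.1713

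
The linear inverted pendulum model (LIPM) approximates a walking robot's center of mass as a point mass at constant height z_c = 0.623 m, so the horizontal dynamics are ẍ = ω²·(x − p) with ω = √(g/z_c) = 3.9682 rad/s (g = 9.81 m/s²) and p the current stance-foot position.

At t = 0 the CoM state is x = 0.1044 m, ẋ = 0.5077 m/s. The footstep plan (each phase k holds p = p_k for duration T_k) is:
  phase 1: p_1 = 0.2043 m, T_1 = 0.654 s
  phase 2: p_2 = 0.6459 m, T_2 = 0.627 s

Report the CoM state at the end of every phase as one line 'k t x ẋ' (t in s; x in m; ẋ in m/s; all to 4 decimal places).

1 0.6540 0.3837 0.7793
2 1.2810 0.2305 -1.4973

phase 1: p=0.2043, T=0.654, ωT=2.595203, cosh=6.736968, sinh=6.662337; start (x,ẋ)=(0.104400, 0.507700) → end (x,ẋ)=(0.383671, 0.779254)
phase 2: p=0.6459, T=0.627, ωT=2.488061, cosh=6.060494, sinh=5.977423; start (x,ẋ)=(0.383671, 0.779254) → end (x,ẋ)=(0.230474, -1.497318)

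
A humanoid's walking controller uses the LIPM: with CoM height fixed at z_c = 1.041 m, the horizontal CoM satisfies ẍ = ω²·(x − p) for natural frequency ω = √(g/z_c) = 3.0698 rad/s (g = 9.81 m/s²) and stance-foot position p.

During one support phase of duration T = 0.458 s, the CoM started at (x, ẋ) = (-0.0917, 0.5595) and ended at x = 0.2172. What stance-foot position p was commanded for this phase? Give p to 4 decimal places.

p = -0.0568

ωT = 3.0698·0.458 = 1.405968; cosh(ωT) = 2.162302, sinh(ωT) = 1.917173
x(T) = p + (x₀−p)·cosh(ωT) + (ẋ₀/ω)·sinh(ωT) ⇒ p·(1 − cosh) = x(T) − x₀·cosh − (ẋ₀/ω)·sinh
numerator   = 0.2172 − (-0.0917)·2.162302 − (0.5595/3.0698)·1.917173 = 0.066060
denominator = 1 − 2.162302 = -1.162302
p = 0.066060 / -1.162302 = -0.0568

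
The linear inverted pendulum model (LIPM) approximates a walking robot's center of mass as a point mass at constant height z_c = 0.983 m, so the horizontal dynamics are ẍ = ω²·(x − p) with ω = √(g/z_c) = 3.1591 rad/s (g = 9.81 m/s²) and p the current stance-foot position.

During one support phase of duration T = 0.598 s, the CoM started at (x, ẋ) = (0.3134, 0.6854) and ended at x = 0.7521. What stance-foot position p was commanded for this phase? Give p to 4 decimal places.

ωT = 3.1591·0.598 = 1.889142; cosh(ωT) = 3.382446, sinh(ωT) = 3.231244
x(T) = p + (x₀−p)·cosh(ωT) + (ẋ₀/ω)·sinh(ωT) ⇒ p·(1 − cosh) = x(T) − x₀·cosh − (ẋ₀/ω)·sinh
numerator   = 0.7521 − (0.3134)·3.382446 − (0.6854/3.1591)·3.231244 = -1.009011
denominator = 1 − 3.382446 = -2.382446
p = -1.009011 / -2.382446 = 0.4235

p = 0.4235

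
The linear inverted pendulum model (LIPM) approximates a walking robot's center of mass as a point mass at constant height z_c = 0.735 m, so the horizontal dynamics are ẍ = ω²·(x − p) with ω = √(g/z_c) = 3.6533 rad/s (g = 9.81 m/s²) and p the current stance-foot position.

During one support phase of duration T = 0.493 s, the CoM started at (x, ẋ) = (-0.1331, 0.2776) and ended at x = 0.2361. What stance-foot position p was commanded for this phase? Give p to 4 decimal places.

ωT = 3.6533·0.493 = 1.801077; cosh(ωT) = 3.110643, sinh(ωT) = 2.945522
x(T) = p + (x₀−p)·cosh(ωT) + (ẋ₀/ω)·sinh(ωT) ⇒ p·(1 − cosh) = x(T) − x₀·cosh − (ẋ₀/ω)·sinh
numerator   = 0.2361 − (-0.1331)·3.110643 − (0.2776/3.6533)·2.945522 = 0.426308
denominator = 1 − 3.110643 = -2.110643
p = 0.426308 / -2.110643 = -0.2020

p = -0.2020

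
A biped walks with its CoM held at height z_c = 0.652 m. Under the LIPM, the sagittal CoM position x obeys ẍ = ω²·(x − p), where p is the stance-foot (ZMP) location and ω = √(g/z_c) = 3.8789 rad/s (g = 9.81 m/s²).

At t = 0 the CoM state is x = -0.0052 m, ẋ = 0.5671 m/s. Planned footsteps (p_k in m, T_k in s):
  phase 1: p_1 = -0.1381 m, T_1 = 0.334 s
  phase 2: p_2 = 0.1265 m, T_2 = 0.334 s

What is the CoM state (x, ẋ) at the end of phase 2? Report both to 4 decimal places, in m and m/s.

x = 1.4687, ẋ = 5.4912

phase 1: p=-0.1381, T=0.334, ωT=1.295553, cosh=1.963380, sinh=1.689634; start (x,ẋ)=(-0.005200, 0.567100) → end (x,ẋ)=(0.369860, 1.984449)
phase 2: p=0.1265, T=0.334, ωT=1.295553, cosh=1.963380, sinh=1.689634; start (x,ẋ)=(0.369860, 1.984449) → end (x,ẋ)=(1.468726, 5.491189)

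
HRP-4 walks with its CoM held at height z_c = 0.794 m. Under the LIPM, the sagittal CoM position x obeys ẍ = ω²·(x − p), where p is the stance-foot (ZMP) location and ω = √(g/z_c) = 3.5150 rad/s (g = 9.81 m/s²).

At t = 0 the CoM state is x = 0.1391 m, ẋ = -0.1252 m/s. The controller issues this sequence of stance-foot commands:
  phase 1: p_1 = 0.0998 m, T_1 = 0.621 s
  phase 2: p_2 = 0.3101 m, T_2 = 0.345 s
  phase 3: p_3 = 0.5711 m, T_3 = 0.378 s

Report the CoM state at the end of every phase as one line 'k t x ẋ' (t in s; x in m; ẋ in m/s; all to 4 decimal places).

1 0.6210 0.1204 0.0426
2 0.9660 -0.0186 -0.9443
3 1.3440 -1.0919 -5.5467

phase 1: p=0.0998, T=0.621, ωT=2.182815, cosh=4.491984, sinh=4.379260; start (x,ẋ)=(0.139100, -0.125200) → end (x,ẋ)=(0.120351, 0.042552)
phase 2: p=0.3101, T=0.345, ωT=1.212675, cosh=1.829934, sinh=1.532533; start (x,ẋ)=(0.120351, 0.042552) → end (x,ẋ)=(-0.018575, -0.944282)
phase 3: p=0.5711, T=0.378, ωT=1.328670, cosh=2.020424, sinh=1.755594; start (x,ẋ)=(-0.018575, -0.944282) → end (x,ẋ)=(-1.091923, -5.546684)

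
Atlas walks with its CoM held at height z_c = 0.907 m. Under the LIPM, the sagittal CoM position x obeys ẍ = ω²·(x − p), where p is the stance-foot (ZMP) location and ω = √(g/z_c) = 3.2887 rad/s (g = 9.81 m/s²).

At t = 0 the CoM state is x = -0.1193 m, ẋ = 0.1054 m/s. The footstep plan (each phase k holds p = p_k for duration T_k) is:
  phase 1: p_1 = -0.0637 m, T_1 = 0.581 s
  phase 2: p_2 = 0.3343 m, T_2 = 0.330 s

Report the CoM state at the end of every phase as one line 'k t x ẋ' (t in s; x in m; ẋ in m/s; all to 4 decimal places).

1 0.5810 -0.1498 -0.2404
2 0.9110 -0.5598 -2.4838

phase 1: p=-0.0637, T=0.581, ωT=1.910735, cosh=3.453012, sinh=3.305040; start (x,ẋ)=(-0.119300, 0.105400) → end (x,ẋ)=(-0.149764, -0.240385)
phase 2: p=0.3343, T=0.330, ωT=1.085271, cosh=1.649026, sinh=1.311216; start (x,ẋ)=(-0.149764, -0.240385) → end (x,ẋ)=(-0.559776, -2.483779)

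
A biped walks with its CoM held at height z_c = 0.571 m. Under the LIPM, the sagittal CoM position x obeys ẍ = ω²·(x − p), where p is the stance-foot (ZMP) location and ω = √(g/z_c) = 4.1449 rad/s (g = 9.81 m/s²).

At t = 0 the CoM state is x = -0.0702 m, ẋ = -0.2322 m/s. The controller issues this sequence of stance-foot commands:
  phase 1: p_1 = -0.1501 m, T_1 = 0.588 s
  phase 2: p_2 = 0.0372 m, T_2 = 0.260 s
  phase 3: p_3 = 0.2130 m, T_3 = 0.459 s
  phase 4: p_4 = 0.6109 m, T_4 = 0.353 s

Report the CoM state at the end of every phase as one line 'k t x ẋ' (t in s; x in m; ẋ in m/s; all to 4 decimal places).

1 0.5880 -0.0076 0.5416
2 0.8480 0.1335 0.6468
3 1.3070 0.4520 1.1364
4 1.6600 0.8098 1.2401

phase 1: p=-0.1501, T=0.588, ωT=2.437201, cosh=5.764190, sinh=5.676785; start (x,ẋ)=(-0.070200, -0.232200) → end (x,ẋ)=(-0.007558, 0.541579)
phase 2: p=0.0372, T=0.260, ωT=1.077674, cosh=1.639112, sinh=1.298726; start (x,ẋ)=(-0.007558, 0.541579) → end (x,ẋ)=(0.133529, 0.646770)
phase 3: p=0.2130, T=0.459, ωT=1.902509, cosh=3.425942, sinh=3.276749; start (x,ẋ)=(0.133529, 0.646770) → end (x,ẋ)=(0.452041, 1.136441)
phase 4: p=0.6109, T=0.353, ωT=1.463150, cosh=2.275525, sinh=2.044019; start (x,ẋ)=(0.452041, 1.136441) → end (x,ẋ)=(0.809839, 1.240109)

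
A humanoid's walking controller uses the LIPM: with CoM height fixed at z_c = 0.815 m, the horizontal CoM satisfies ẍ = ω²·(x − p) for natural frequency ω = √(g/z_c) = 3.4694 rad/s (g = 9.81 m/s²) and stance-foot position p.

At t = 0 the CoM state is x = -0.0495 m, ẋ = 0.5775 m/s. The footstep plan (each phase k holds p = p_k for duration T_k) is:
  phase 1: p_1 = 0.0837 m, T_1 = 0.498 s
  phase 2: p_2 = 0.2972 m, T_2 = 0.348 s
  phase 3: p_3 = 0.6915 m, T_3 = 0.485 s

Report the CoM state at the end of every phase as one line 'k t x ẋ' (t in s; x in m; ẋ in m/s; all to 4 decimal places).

1 0.4980 0.1507 0.4170
2 0.8460 0.2133 -0.0145
3 1.3310 -0.6501 -4.3490

phase 1: p=0.0837, T=0.498, ωT=1.727761, cosh=2.902861, sinh=2.725179; start (x,ẋ)=(-0.049500, 0.577500) → end (x,ẋ)=(0.150659, 0.417031)
phase 2: p=0.2972, T=0.348, ωT=1.207351, cosh=1.821801, sinh=1.522813; start (x,ẋ)=(0.150659, 0.417031) → end (x,ẋ)=(0.213278, -0.014462)
phase 3: p=0.6915, T=0.485, ωT=1.682659, cosh=2.782861, sinh=2.596981; start (x,ẋ)=(0.213278, -0.014462) → end (x,ẋ)=(-0.650149, -4.349007)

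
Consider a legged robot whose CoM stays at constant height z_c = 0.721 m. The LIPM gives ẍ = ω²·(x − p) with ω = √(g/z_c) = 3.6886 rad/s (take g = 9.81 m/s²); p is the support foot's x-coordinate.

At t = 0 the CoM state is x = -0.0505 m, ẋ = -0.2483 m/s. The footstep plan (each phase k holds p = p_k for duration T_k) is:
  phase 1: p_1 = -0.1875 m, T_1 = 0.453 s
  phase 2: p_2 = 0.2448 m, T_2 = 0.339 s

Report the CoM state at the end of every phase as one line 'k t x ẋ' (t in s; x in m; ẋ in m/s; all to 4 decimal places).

phase 1: p=-0.1875, T=0.453, ωT=1.670936, cosh=2.752606, sinh=2.564535; start (x,ẋ)=(-0.050500, -0.248300) → end (x,ẋ)=(0.016974, 0.612485)
phase 2: p=0.2448, T=0.339, ωT=1.250435, cosh=1.889122, sinh=1.602741; start (x,ẋ)=(0.016974, 0.612485) → end (x,ẋ)=(0.080541, -0.189818)

1 0.4530 0.0170 0.6125
2 0.7920 0.0805 -0.1898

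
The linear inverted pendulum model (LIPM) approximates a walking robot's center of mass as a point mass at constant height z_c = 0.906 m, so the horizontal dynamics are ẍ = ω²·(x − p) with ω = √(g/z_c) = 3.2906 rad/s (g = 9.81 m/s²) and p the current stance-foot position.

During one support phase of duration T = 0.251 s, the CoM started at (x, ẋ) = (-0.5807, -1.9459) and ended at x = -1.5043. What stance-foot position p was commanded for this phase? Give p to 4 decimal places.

p = 0.4658

ωT = 3.2906·0.251 = 0.825941; cosh(ωT) = 1.360926, sinh(ωT) = 0.923103
x(T) = p + (x₀−p)·cosh(ωT) + (ẋ₀/ω)·sinh(ωT) ⇒ p·(1 − cosh) = x(T) − x₀·cosh − (ẋ₀/ω)·sinh
numerator   = -1.5043 − (-0.5807)·1.360926 − (-1.9459/3.2906)·0.923103 = -0.168133
denominator = 1 − 1.360926 = -0.360926
p = -0.168133 / -0.360926 = 0.4658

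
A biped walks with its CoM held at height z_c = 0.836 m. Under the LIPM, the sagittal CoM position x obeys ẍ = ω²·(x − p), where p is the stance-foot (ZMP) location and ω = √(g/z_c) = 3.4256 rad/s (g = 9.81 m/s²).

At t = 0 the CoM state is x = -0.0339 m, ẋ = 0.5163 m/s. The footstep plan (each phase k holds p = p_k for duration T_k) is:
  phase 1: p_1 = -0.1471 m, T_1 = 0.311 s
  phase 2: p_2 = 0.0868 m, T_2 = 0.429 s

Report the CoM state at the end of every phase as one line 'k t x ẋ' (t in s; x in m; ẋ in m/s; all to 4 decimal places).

1 0.3110 0.2294 1.3339
2 0.7400 1.2147 4.0584

phase 1: p=-0.1471, T=0.311, ωT=1.065362, cosh=1.623246, sinh=1.278642; start (x,ẋ)=(-0.033900, 0.516300) → end (x,ẋ)=(0.229366, 1.333911)
phase 2: p=0.0868, T=0.429, ωT=1.469582, cosh=2.288720, sinh=2.058699; start (x,ẋ)=(0.229366, 1.333911) → end (x,ẋ)=(1.214740, 4.058365)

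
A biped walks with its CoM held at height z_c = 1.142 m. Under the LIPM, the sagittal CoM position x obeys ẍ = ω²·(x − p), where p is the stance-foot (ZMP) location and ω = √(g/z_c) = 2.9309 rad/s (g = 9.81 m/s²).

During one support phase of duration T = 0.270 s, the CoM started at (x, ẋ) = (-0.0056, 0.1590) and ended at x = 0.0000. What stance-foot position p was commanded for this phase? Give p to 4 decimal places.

p = 0.1216

ωT = 2.9309·0.270 = 0.791343; cosh(ωT) = 1.329797, sinh(ωT) = 0.876561
x(T) = p + (x₀−p)·cosh(ωT) + (ẋ₀/ω)·sinh(ωT) ⇒ p·(1 − cosh) = x(T) − x₀·cosh − (ẋ₀/ω)·sinh
numerator   = 0.0000 − (-0.0056)·1.329797 − (0.1590/2.9309)·0.876561 = -0.040106
denominator = 1 − 1.329797 = -0.329797
p = -0.040106 / -0.329797 = 0.1216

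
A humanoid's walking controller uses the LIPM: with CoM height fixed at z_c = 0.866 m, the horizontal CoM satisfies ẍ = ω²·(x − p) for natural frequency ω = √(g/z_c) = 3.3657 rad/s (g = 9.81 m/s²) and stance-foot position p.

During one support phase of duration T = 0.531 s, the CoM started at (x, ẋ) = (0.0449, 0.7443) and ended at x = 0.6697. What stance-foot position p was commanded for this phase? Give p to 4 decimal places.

p = 0.0532

ωT = 3.3657·0.531 = 1.787187; cosh(ωT) = 3.070028, sinh(ωT) = 2.902598
x(T) = p + (x₀−p)·cosh(ωT) + (ẋ₀/ω)·sinh(ωT) ⇒ p·(1 − cosh) = x(T) − x₀·cosh − (ẋ₀/ω)·sinh
numerator   = 0.6697 − (0.0449)·3.070028 − (0.7443/3.3657)·2.902598 = -0.110033
denominator = 1 − 3.070028 = -2.070028
p = -0.110033 / -2.070028 = 0.0532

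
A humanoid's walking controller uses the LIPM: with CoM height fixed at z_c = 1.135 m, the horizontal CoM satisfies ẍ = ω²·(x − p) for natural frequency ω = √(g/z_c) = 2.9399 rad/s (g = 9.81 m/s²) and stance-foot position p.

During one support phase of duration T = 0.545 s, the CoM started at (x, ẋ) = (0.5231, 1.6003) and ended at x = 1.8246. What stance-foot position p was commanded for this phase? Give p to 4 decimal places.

p = 0.5198

ωT = 2.9399·0.545 = 1.602246; cosh(ωT) = 2.582805, sinh(ωT) = 2.381362
x(T) = p + (x₀−p)·cosh(ωT) + (ẋ₀/ω)·sinh(ωT) ⇒ p·(1 − cosh) = x(T) − x₀·cosh − (ẋ₀/ω)·sinh
numerator   = 1.8246 − (0.5231)·2.582805 − (1.6003/2.9399)·2.381362 = -0.822732
denominator = 1 − 2.582805 = -1.582805
p = -0.822732 / -1.582805 = 0.5198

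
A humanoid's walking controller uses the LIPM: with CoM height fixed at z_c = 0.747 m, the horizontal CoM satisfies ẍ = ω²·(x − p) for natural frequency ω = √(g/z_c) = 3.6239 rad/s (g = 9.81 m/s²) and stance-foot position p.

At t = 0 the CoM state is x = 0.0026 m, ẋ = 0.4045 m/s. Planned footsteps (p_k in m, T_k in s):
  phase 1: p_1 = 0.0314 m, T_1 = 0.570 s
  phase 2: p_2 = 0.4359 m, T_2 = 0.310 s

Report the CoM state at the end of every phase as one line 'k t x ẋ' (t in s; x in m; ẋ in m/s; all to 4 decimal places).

1 0.5700 0.3492 1.2163
2 0.8800 0.7501 1.6361

phase 1: p=0.0314, T=0.570, ωT=2.065623, cosh=4.008476, sinh=3.881736; start (x,ẋ)=(0.002600, 0.404500) → end (x,ẋ)=(0.349236, 1.216298)
phase 2: p=0.4359, T=0.310, ωT=1.123409, cosh=1.700245, sinh=1.375075; start (x,ẋ)=(0.349236, 1.216298) → end (x,ẋ)=(0.750069, 1.636144)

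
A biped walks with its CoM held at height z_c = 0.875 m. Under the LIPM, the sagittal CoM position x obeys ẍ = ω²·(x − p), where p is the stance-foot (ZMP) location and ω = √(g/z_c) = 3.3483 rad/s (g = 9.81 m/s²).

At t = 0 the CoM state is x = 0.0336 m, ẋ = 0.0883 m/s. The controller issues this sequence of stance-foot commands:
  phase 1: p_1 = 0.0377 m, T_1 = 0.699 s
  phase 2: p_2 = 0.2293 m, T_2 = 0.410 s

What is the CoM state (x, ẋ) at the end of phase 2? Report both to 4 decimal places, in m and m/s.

x = 0.2830, ẋ = 0.3449

phase 1: p=0.0377, T=0.699, ωT=2.340462, cosh=5.241157, sinh=5.144874; start (x,ẋ)=(0.033600, 0.088300) → end (x,ẋ)=(0.151890, 0.392165)
phase 2: p=0.2293, T=0.410, ωT=1.372803, cosh=2.099896, sinh=1.846501; start (x,ẋ)=(0.151890, 0.392165) → end (x,ẋ)=(0.283015, 0.344907)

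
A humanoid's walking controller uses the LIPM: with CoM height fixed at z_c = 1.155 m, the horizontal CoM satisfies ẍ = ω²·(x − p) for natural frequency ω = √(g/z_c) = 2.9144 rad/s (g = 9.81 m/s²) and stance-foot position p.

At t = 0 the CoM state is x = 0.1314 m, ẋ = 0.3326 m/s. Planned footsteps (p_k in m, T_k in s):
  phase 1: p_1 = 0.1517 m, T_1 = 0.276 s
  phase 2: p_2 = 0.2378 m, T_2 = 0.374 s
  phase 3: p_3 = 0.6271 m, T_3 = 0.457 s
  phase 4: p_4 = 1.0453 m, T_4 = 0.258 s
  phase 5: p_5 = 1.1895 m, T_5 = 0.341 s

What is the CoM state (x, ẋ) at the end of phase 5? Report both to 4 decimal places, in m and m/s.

x = -0.5113, ẋ = -4.5298

phase 1: p=0.1517, T=0.276, ωT=0.804374, cosh=1.341333, sinh=0.893965; start (x,ẋ)=(0.131400, 0.332600) → end (x,ẋ)=(0.226493, 0.393238)
phase 2: p=0.2378, T=0.374, ωT=1.089986, cosh=1.655226, sinh=1.319005; start (x,ẋ)=(0.226493, 0.393238) → end (x,ẋ)=(0.397057, 0.607432)
phase 3: p=0.6271, T=0.457, ωT=1.331881, cosh=2.026071, sinh=1.762091; start (x,ẋ)=(0.397057, 0.607432) → end (x,ẋ)=(0.528279, 0.049328)
phase 4: p=1.0453, T=0.258, ωT=0.751915, cosh=1.296261, sinh=0.824798; start (x,ẋ)=(0.528279, 0.049328) → end (x,ẋ)=(0.389066, -1.178868)
phase 5: p=1.1895, T=0.341, ωT=0.993810, cosh=1.535836, sinh=1.165673; start (x,ẋ)=(0.389066, -1.178868) → end (x,ẋ)=(-0.511347, -4.529811)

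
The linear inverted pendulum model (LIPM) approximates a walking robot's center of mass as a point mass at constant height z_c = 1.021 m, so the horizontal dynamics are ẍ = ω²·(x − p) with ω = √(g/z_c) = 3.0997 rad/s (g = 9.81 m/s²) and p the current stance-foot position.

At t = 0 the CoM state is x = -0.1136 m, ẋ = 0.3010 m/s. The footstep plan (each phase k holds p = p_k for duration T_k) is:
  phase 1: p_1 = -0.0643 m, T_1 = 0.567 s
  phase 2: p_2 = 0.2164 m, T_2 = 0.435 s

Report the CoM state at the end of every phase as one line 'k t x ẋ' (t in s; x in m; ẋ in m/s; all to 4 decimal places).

phase 1: p=-0.0643, T=0.567, ωT=1.757530, cosh=2.985284, sinh=2.812814; start (x,ẋ)=(-0.113600, 0.301000) → end (x,ẋ)=(0.061667, 0.468730)
phase 2: p=0.2164, T=0.435, ωT=1.348369, cosh=2.055402, sinh=1.795739; start (x,ẋ)=(0.061667, 0.468730) → end (x,ẋ)=(0.169909, 0.102146)

1 0.5670 0.0617 0.4687
2 1.0020 0.1699 0.1021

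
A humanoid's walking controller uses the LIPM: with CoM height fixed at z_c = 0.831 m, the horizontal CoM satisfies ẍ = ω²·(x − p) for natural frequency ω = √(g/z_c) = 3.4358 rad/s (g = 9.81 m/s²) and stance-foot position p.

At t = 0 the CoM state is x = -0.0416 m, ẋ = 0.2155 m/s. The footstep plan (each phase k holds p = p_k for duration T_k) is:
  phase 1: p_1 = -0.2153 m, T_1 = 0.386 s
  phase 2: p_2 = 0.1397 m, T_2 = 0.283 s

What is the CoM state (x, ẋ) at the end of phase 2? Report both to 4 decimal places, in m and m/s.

x = 0.7862, ẋ = 2.6441

phase 1: p=-0.2153, T=0.386, ωT=1.326219, cosh=2.016126, sinh=1.750647; start (x,ẋ)=(-0.041600, 0.215500) → end (x,ẋ)=(0.244705, 1.479259)
phase 2: p=0.1397, T=0.283, ωT=0.972331, cosh=1.511151, sinh=1.132951; start (x,ẋ)=(0.244705, 1.479259) → end (x,ẋ)=(0.786162, 2.644125)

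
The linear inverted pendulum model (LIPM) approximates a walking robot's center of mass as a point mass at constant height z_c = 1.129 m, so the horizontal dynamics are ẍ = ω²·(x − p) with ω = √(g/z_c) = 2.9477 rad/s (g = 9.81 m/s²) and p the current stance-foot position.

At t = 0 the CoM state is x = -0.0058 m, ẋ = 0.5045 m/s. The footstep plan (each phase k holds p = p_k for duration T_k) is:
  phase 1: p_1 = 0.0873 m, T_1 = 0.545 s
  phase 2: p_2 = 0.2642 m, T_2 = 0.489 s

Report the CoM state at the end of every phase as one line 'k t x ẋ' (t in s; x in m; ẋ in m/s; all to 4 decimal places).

1 0.5450 0.2553 0.6516
2 1.0340 0.6855 1.4021

phase 1: p=0.0873, T=0.545, ωT=1.606497, cosh=2.592952, sinh=2.392363; start (x,ẋ)=(-0.005800, 0.504500) → end (x,ẋ)=(0.255350, 0.651606)
phase 2: p=0.2642, T=0.489, ωT=1.441425, cosh=2.231653, sinh=1.995063; start (x,ẋ)=(0.255350, 0.651606) → end (x,ẋ)=(0.685470, 1.402113)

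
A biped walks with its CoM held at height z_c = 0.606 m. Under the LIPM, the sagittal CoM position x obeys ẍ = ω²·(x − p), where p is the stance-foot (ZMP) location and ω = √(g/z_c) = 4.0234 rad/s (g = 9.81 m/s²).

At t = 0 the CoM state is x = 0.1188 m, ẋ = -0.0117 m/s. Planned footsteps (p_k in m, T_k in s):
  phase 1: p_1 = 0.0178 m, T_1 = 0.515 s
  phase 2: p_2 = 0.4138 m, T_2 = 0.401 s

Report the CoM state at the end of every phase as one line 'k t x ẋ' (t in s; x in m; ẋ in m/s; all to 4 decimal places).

phase 1: p=0.0178, T=0.515, ωT=2.072051, cosh=4.033510, sinh=3.907583; start (x,ẋ)=(0.118800, -0.011700) → end (x,ẋ)=(0.413821, 1.540707)
phase 2: p=0.4138, T=0.401, ωT=1.613383, cosh=2.609489, sinh=2.410277; start (x,ẋ)=(0.413821, 1.540707) → end (x,ẋ)=(1.336839, 4.020665)

1 0.5150 0.4138 1.5407
2 0.9160 1.3368 4.0207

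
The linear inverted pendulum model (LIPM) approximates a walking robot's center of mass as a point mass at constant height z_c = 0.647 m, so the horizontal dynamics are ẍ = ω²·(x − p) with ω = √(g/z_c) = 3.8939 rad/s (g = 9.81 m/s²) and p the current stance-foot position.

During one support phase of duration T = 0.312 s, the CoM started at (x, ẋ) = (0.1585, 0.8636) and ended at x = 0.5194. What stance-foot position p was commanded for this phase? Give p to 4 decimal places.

ωT = 3.8939·0.312 = 1.214897; cosh(ωT) = 1.833343, sinh(ωT) = 1.536603
x(T) = p + (x₀−p)·cosh(ωT) + (ẋ₀/ω)·sinh(ωT) ⇒ p·(1 − cosh) = x(T) − x₀·cosh − (ẋ₀/ω)·sinh
numerator   = 0.5194 − (0.1585)·1.833343 − (0.8636/3.8939)·1.536603 = -0.111977
denominator = 1 − 1.833343 = -0.833343
p = -0.111977 / -0.833343 = 0.1344

p = 0.1344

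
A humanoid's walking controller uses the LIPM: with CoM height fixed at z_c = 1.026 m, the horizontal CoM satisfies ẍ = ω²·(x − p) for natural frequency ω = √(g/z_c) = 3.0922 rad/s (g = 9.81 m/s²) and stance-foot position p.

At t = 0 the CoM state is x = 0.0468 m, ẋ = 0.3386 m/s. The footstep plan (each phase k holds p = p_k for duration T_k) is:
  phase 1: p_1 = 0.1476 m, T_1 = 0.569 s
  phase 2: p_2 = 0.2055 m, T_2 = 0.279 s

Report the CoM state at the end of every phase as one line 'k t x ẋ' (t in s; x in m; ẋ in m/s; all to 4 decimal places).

phase 1: p=0.1476, T=0.569, ωT=1.759462, cosh=2.990724, sinh=2.818586; start (x,ẋ)=(0.046800, 0.338600) → end (x,ẋ)=(0.154774, 0.134123)
phase 2: p=0.2055, T=0.279, ωT=0.862724, cosh=1.395809, sinh=0.973798; start (x,ẋ)=(0.154774, 0.134123) → end (x,ẋ)=(0.176934, 0.034465)

1 0.5690 0.1548 0.1341
2 0.8480 0.1769 0.0345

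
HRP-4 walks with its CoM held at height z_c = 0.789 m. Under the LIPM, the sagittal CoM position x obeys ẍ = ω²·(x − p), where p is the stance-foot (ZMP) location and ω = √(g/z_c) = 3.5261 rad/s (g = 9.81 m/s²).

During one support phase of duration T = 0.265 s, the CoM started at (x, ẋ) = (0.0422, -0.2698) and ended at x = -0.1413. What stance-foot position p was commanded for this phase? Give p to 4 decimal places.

ωT = 3.5261·0.265 = 0.934417; cosh(ωT) = 1.469271, sinh(ωT) = 1.076456
x(T) = p + (x₀−p)·cosh(ωT) + (ẋ₀/ω)·sinh(ωT) ⇒ p·(1 − cosh) = x(T) − x₀·cosh − (ẋ₀/ω)·sinh
numerator   = -0.1413 − (0.0422)·1.469271 − (-0.2698/3.5261)·1.076456 = -0.120938
denominator = 1 − 1.469271 = -0.469271
p = -0.120938 / -0.469271 = 0.2577

p = 0.2577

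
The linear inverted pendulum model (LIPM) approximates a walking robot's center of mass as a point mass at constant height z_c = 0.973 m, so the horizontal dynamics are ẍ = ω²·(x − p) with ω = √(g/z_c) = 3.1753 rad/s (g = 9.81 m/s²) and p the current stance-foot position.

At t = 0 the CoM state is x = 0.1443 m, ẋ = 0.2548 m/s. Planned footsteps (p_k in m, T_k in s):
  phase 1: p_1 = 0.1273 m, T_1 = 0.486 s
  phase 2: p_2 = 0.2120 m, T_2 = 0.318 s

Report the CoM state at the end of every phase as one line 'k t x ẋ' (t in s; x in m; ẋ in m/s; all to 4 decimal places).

1 0.4860 0.3481 0.7439
2 0.8040 0.7024 1.6708

phase 1: p=0.1273, T=0.486, ωT=1.543196, cosh=2.446609, sinh=2.232912; start (x,ẋ)=(0.144300, 0.254800) → end (x,ẋ)=(0.348071, 0.743929)
phase 2: p=0.2120, T=0.318, ωT=1.009745, cosh=1.554607, sinh=1.190295; start (x,ẋ)=(0.348071, 0.743929) → end (x,ẋ)=(0.702407, 1.670803)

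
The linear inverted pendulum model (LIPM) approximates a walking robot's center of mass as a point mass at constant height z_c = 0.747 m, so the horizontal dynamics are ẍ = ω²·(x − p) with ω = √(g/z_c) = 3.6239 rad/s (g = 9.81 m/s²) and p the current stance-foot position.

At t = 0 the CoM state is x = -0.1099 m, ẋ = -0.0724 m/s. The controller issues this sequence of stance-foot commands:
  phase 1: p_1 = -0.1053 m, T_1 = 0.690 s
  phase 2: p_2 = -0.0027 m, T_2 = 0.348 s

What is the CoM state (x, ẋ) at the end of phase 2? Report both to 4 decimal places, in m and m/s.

x = -0.7268, ẋ = -2.5199

phase 1: p=-0.1053, T=0.690, ωT=2.500491, cosh=6.135261, sinh=6.053216; start (x,ẋ)=(-0.109900, -0.072400) → end (x,ẋ)=(-0.254456, -0.545100)
phase 2: p=-0.0027, T=0.348, ωT=1.261117, cosh=1.906350, sinh=1.623012; start (x,ẋ)=(-0.254456, -0.545100) → end (x,ẋ)=(-0.726766, -2.519889)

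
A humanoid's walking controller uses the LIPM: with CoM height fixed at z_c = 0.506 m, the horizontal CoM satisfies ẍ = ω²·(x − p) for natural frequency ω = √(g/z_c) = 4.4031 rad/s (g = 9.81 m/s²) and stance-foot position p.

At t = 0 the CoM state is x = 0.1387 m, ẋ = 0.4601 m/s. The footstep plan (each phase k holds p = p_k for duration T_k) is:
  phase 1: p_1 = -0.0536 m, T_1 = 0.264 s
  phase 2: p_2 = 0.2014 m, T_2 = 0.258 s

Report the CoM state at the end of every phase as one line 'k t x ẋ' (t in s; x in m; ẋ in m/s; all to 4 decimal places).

phase 1: p=-0.0536, T=0.264, ωT=1.162418, cosh=1.755193, sinh=1.442464; start (x,ẋ)=(0.138700, 0.460100) → end (x,ẋ)=(0.434653, 2.028922)
phase 2: p=0.2014, T=0.258, ωT=1.136000, cosh=1.717693, sinh=1.396592; start (x,ẋ)=(0.434653, 2.028922) → end (x,ẋ)=(1.245599, 4.919418)

1 0.2640 0.4347 2.0289
2 0.5220 1.2456 4.9194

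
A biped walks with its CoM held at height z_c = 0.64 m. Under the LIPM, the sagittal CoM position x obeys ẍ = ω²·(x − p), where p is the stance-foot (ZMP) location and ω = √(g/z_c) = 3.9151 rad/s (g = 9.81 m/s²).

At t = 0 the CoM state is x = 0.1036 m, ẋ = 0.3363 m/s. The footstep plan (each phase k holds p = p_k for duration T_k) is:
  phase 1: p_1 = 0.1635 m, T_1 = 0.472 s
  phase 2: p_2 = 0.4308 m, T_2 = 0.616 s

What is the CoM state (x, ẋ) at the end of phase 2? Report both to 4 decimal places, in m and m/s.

x = -0.1527, ẋ = -2.1825

phase 1: p=0.1635, T=0.472, ωT=1.847927, cosh=3.252107, sinh=3.094544; start (x,ẋ)=(0.103600, 0.336300) → end (x,ẋ)=(0.234514, 0.367968)
phase 2: p=0.4308, T=0.616, ωT=2.411702, cosh=5.621293, sinh=5.531630; start (x,ẋ)=(0.234514, 0.367968) → end (x,ẋ)=(-0.152677, -2.182476)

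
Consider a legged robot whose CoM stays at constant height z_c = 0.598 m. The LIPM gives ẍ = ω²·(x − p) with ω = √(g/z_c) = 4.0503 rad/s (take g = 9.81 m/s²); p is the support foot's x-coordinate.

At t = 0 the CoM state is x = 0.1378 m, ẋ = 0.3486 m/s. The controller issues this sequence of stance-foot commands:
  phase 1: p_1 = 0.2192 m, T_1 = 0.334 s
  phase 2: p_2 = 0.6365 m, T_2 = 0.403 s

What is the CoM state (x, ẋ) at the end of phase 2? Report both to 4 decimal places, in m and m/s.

x = -0.4297, ẋ = -3.9537

phase 1: p=0.2192, T=0.334, ωT=1.352800, cosh=2.063379, sinh=1.804863; start (x,ẋ)=(0.137800, 0.348600) → end (x,ẋ)=(0.206581, 0.124240)
phase 2: p=0.6365, T=0.403, ωT=1.632271, cosh=2.655482, sinh=2.459997; start (x,ẋ)=(0.206581, 0.124240) → end (x,ẋ)=(-0.429682, -3.953672)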